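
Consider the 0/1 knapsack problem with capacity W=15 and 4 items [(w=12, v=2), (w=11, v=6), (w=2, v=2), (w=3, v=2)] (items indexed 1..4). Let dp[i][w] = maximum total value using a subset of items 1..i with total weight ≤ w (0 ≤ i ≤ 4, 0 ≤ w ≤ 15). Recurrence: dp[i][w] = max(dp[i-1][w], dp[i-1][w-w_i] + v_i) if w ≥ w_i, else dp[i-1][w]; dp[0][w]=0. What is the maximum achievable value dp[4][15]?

8

i\w   0   1   2   3   4   5   6   7   8   9  10  11  12  13  14  15
  0   0   0   0   0   0   0   0   0   0   0   0   0   0   0   0   0
  1   0   0   0   0   0   0   0   0   0   0   0   0   2   2   2   2
  2   0   0   0   0   0   0   0   0   0   0   0   6   6   6   6   6
  3   0   0   2   2   2   2   2   2   2   2   2   6   6   8   8   8
  4   0   0   2   2   2   4   4   4   4   4   4   6   6   8   8   8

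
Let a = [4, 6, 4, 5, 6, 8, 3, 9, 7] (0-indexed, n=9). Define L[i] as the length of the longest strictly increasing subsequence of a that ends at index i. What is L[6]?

   i    0    1    2    3    4    5    6    7    8
a[i]    4    6    4    5    6    8    3    9    7
L[i]    1    2    1    2    3    4    1    5    4

1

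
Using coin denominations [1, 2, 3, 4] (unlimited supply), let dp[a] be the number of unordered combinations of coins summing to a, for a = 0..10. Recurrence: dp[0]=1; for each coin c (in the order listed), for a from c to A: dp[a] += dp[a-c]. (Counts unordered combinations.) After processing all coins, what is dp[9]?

18

after  coin     0     1     2     3     4     5     6     7     8     9    10
          1     1     1     1     1     1     1     1     1     1     1     1
          2     1     1     2     2     3     3     4     4     5     5     6
          3     1     1     2     3     4     5     7     8    10    12    14
          4     1     1     2     3     5     6     9    11    15    18    23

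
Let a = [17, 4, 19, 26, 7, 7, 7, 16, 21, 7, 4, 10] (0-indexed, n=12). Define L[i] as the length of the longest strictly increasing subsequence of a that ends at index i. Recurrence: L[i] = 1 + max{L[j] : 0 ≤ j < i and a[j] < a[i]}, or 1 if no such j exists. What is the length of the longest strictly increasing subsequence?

4

   i    0    1    2    3    4    5    6    7    8    9   10   11
a[i]   17    4   19   26    7    7    7   16   21    7    4   10
L[i]    1    1    2    3    2    2    2    3    4    2    1    3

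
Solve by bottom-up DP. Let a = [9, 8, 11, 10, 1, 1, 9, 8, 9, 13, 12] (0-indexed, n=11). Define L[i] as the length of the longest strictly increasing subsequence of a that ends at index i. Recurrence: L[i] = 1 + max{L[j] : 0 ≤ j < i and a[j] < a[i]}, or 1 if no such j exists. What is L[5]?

1

   i    0    1    2    3    4    5    6    7    8    9   10
a[i]    9    8   11   10    1    1    9    8    9   13   12
L[i]    1    1    2    2    1    1    2    2    3    4    4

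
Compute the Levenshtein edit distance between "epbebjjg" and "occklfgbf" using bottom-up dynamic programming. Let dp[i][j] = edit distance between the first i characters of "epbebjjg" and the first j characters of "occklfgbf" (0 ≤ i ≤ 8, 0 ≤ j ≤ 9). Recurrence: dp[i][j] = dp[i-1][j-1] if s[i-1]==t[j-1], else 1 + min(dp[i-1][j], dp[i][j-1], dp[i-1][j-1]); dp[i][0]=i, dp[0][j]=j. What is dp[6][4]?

   ''  o  c  c  k  l  f  g  b  f
''  0  1  2  3  4  5  6  7  8  9
 e  1  1  2  3  4  5  6  7  8  9
 p  2  2  2  3  4  5  6  7  8  9
 b  3  3  3  3  4  5  6  7  7  8
 e  4  4  4  4  4  5  6  7  8  8
 b  5  5  5  5  5  5  6  7  7  8
 j  6  6  6  6  6  6  6  7  8  8
 j  7  7  7  7  7  7  7  7  8  9
 g  8  8  8  8  8  8  8  7  8  9

6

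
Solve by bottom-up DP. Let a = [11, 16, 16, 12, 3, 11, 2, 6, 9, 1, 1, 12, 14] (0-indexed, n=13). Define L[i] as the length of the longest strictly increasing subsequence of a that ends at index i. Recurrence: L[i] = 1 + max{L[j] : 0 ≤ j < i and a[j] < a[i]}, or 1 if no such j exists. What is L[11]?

4

   i    0    1    2    3    4    5    6    7    8    9   10   11   12
a[i]   11   16   16   12    3   11    2    6    9    1    1   12   14
L[i]    1    2    2    2    1    2    1    2    3    1    1    4    5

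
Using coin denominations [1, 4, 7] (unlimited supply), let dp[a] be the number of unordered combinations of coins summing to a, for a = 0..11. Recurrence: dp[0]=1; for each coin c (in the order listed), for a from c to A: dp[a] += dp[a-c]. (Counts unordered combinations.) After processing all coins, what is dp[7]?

3

after  coin     0     1     2     3     4     5     6     7     8     9    10    11
          1     1     1     1     1     1     1     1     1     1     1     1     1
          4     1     1     1     1     2     2     2     2     3     3     3     3
          7     1     1     1     1     2     2     2     3     4     4     4     5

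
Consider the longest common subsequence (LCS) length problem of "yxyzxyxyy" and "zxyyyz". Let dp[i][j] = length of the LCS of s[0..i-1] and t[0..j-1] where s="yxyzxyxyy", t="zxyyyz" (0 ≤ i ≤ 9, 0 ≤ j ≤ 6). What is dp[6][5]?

3

   ''  z  x  y  y  y  z
''  0  0  0  0  0  0  0
 y  0  0  0  1  1  1  1
 x  0  0  1  1  1  1  1
 y  0  0  1  2  2  2  2
 z  0  1  1  2  2  2  3
 x  0  1  2  2  2  2  3
 y  0  1  2  3  3  3  3
 x  0  1  2  3  3  3  3
 y  0  1  2  3  4  4  4
 y  0  1  2  3  4  5  5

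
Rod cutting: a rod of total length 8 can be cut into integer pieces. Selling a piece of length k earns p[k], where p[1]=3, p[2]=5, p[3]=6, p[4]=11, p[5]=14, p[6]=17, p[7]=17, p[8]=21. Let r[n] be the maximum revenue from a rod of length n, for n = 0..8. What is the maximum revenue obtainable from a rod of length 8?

   n    0    1    2    3    4    5    6    7    8
r[n]    0    3    6    9   12   15   18   21   24

24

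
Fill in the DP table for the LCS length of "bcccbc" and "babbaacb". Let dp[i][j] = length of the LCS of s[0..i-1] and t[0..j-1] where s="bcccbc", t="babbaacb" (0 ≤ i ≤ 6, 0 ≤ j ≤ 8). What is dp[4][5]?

1

   ''  b  a  b  b  a  a  c  b
''  0  0  0  0  0  0  0  0  0
 b  0  1  1  1  1  1  1  1  1
 c  0  1  1  1  1  1  1  2  2
 c  0  1  1  1  1  1  1  2  2
 c  0  1  1  1  1  1  1  2  2
 b  0  1  1  2  2  2  2  2  3
 c  0  1  1  2  2  2  2  3  3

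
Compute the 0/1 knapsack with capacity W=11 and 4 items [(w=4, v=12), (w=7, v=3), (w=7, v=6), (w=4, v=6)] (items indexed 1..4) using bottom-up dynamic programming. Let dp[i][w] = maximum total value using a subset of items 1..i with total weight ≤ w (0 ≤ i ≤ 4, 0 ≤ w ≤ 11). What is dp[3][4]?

12

i\w   0   1   2   3   4   5   6   7   8   9  10  11
  0   0   0   0   0   0   0   0   0   0   0   0   0
  1   0   0   0   0  12  12  12  12  12  12  12  12
  2   0   0   0   0  12  12  12  12  12  12  12  15
  3   0   0   0   0  12  12  12  12  12  12  12  18
  4   0   0   0   0  12  12  12  12  18  18  18  18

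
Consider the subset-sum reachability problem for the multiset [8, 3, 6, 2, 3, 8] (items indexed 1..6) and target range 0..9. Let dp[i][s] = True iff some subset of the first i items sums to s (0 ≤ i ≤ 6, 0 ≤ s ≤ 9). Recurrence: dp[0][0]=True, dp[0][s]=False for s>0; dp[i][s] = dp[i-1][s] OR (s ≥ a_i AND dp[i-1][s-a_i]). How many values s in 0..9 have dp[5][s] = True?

i\s   0   1   2   3   4   5   6   7   8   9
  0   T   F   F   F   F   F   F   F   F   F
  1   T   F   F   F   F   F   F   F   T   F
  2   T   F   F   T   F   F   F   F   T   F
  3   T   F   F   T   F   F   T   F   T   T
  4   T   F   T   T   F   T   T   F   T   T
  5   T   F   T   T   F   T   T   F   T   T
  6   T   F   T   T   F   T   T   F   T   T

7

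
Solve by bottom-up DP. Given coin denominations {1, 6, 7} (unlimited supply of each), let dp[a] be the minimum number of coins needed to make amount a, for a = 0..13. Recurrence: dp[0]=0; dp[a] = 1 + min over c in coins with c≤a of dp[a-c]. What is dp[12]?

 a  0  1  2  3  4  5  6  7  8  9 10 11 12 13
dp  0  1  2  3  4  5  1  1  2  3  4  5  2  2

2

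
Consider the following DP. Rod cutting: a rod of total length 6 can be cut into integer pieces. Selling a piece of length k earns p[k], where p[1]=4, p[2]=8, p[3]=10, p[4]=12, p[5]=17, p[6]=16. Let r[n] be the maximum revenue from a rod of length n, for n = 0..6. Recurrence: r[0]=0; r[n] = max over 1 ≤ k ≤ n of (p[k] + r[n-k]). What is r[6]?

   n    0    1    2    3    4    5    6
r[n]    0    4    8   12   16   20   24

24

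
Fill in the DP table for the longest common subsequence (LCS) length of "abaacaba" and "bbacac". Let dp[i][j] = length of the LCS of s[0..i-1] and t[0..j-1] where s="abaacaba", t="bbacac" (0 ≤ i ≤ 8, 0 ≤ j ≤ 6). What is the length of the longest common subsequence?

   ''  b  b  a  c  a  c
''  0  0  0  0  0  0  0
 a  0  0  0  1  1  1  1
 b  0  1  1  1  1  1  1
 a  0  1  1  2  2  2  2
 a  0  1  1  2  2  3  3
 c  0  1  1  2  3  3  4
 a  0  1  1  2  3  4  4
 b  0  1  2  2  3  4  4
 a  0  1  2  3  3  4  4

4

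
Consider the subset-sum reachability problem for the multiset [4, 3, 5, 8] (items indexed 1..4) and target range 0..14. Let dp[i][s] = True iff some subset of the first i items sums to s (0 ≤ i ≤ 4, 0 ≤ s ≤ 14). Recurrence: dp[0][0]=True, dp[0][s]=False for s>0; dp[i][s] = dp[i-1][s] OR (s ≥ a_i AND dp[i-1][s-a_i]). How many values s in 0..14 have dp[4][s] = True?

10

i\s   0   1   2   3   4   5   6   7   8   9  10  11  12  13  14
  0   T   F   F   F   F   F   F   F   F   F   F   F   F   F   F
  1   T   F   F   F   T   F   F   F   F   F   F   F   F   F   F
  2   T   F   F   T   T   F   F   T   F   F   F   F   F   F   F
  3   T   F   F   T   T   T   F   T   T   T   F   F   T   F   F
  4   T   F   F   T   T   T   F   T   T   T   F   T   T   T   F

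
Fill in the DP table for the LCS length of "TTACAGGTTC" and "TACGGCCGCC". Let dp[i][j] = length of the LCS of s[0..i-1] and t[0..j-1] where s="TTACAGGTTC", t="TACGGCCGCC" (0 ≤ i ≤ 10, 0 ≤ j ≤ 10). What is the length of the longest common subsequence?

   ''  T  A  C  G  G  C  C  G  C  C
''  0  0  0  0  0  0  0  0  0  0  0
 T  0  1  1  1  1  1  1  1  1  1  1
 T  0  1  1  1  1  1  1  1  1  1  1
 A  0  1  2  2  2  2  2  2  2  2  2
 C  0  1  2  3  3  3  3  3  3  3  3
 A  0  1  2  3  3  3  3  3  3  3  3
 G  0  1  2  3  4  4  4  4  4  4  4
 G  0  1  2  3  4  5  5  5  5  5  5
 T  0  1  2  3  4  5  5  5  5  5  5
 T  0  1  2  3  4  5  5  5  5  5  5
 C  0  1  2  3  4  5  6  6  6  6  6

6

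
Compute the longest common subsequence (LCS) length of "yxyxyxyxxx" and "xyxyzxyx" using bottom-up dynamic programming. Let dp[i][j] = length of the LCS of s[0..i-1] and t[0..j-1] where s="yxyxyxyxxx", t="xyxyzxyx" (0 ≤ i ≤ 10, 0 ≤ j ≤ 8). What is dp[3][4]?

3

   ''  x  y  x  y  z  x  y  x
''  0  0  0  0  0  0  0  0  0
 y  0  0  1  1  1  1  1  1  1
 x  0  1  1  2  2  2  2  2  2
 y  0  1  2  2  3  3  3  3  3
 x  0  1  2  3  3  3  4  4  4
 y  0  1  2  3  4  4  4  5  5
 x  0  1  2  3  4  4  5  5  6
 y  0  1  2  3  4  4  5  6  6
 x  0  1  2  3  4  4  5  6  7
 x  0  1  2  3  4  4  5  6  7
 x  0  1  2  3  4  4  5  6  7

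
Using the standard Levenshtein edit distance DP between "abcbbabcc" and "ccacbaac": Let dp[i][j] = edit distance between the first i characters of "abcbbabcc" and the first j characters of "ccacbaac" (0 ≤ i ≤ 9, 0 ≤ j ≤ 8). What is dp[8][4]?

   ''  c  c  a  c  b  a  a  c
''  0  1  2  3  4  5  6  7  8
 a  1  1  2  2  3  4  5  6  7
 b  2  2  2  3  3  3  4  5  6
 c  3  2  2  3  3  4  4  5  5
 b  4  3  3  3  4  3  4  5  6
 b  5  4  4  4  4  4  4  5  6
 a  6  5  5  4  5  5  4  4  5
 b  7  6  6  5  5  5  5  5  5
 c  8  7  6  6  5  6  6  6  5
 c  9  8  7  7  6  6  7  7  6

5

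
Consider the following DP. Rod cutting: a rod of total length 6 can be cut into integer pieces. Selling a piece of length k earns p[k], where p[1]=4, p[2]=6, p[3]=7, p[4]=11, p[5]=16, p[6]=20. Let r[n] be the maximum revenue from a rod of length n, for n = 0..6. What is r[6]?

   n    0    1    2    3    4    5    6
r[n]    0    4    8   12   16   20   24

24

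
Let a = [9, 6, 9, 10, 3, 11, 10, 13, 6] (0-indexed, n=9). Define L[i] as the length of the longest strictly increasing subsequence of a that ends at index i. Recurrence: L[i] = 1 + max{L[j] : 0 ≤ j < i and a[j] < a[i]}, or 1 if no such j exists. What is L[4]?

   i    0    1    2    3    4    5    6    7    8
a[i]    9    6    9   10    3   11   10   13    6
L[i]    1    1    2    3    1    4    3    5    2

1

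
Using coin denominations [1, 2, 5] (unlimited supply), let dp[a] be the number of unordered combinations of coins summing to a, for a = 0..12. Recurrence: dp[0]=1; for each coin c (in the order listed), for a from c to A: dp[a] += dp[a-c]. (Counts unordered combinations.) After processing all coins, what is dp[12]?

after  coin     0     1     2     3     4     5     6     7     8     9    10    11    12
          1     1     1     1     1     1     1     1     1     1     1     1     1     1
          2     1     1     2     2     3     3     4     4     5     5     6     6     7
          5     1     1     2     2     3     4     5     6     7     8    10    11    13

13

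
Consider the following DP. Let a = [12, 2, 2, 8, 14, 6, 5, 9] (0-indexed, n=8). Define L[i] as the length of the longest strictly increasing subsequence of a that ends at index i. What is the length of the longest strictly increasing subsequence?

3

   i    0    1    2    3    4    5    6    7
a[i]   12    2    2    8   14    6    5    9
L[i]    1    1    1    2    3    2    2    3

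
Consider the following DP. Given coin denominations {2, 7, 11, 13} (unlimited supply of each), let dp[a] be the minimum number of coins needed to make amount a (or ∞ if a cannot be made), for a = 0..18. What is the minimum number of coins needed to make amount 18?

 a  0  1  2  3  4  5  6  7  8  9 10 11 12 13 14 15 16 17 18
dp  0  -  1  -  2  -  3  1  4  2  5  1  6  1  2  2  3  3  2
(- denotes ∞ / unreachable)

2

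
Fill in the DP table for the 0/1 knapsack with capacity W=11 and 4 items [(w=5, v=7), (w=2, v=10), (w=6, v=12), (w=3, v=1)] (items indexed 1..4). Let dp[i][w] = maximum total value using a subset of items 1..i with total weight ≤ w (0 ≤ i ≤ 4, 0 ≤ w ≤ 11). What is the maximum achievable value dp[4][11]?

i\w   0   1   2   3   4   5   6   7   8   9  10  11
  0   0   0   0   0   0   0   0   0   0   0   0   0
  1   0   0   0   0   0   7   7   7   7   7   7   7
  2   0   0  10  10  10  10  10  17  17  17  17  17
  3   0   0  10  10  10  10  12  17  22  22  22  22
  4   0   0  10  10  10  11  12  17  22  22  22  23

23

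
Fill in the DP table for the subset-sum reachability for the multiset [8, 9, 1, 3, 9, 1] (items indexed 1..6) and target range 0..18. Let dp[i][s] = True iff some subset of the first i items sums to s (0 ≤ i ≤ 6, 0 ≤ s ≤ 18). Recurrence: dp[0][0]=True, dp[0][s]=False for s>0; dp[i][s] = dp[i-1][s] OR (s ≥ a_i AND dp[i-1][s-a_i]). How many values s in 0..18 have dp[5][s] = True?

12

i\s   0   1   2   3   4   5   6   7   8   9  10  11  12  13  14  15  16  17  18
  0   T   F   F   F   F   F   F   F   F   F   F   F   F   F   F   F   F   F   F
  1   T   F   F   F   F   F   F   F   T   F   F   F   F   F   F   F   F   F   F
  2   T   F   F   F   F   F   F   F   T   T   F   F   F   F   F   F   F   T   F
  3   T   T   F   F   F   F   F   F   T   T   T   F   F   F   F   F   F   T   T
  4   T   T   F   T   T   F   F   F   T   T   T   T   T   T   F   F   F   T   T
  5   T   T   F   T   T   F   F   F   T   T   T   T   T   T   F   F   F   T   T
  6   T   T   T   T   T   T   F   F   T   T   T   T   T   T   T   F   F   T   T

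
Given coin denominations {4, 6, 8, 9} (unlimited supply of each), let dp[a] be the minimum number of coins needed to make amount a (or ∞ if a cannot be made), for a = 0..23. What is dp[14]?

 a  0  1  2  3  4  5  6  7  8  9 10 11 12 13 14 15 16 17 18 19 20 21 22 23
dp  0  -  -  -  1  -  1  -  1  1  2  -  2  2  2  2  2  2  2  3  3  3  3  3
(- denotes ∞ / unreachable)

2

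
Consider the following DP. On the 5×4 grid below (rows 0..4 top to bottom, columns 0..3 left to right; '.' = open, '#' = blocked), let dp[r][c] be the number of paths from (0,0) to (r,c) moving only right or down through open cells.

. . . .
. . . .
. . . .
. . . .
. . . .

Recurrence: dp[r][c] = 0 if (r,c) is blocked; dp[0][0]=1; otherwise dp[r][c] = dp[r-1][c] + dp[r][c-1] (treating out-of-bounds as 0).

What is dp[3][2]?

10

r\c   0   1   2   3
  0   1   1   1   1
  1   1   2   3   4
  2   1   3   6  10
  3   1   4  10  20
  4   1   5  15  35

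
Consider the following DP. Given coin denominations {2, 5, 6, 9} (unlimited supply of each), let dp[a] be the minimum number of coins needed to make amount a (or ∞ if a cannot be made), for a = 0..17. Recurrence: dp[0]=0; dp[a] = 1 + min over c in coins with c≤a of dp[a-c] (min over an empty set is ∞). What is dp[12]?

2

 a  0  1  2  3  4  5  6  7  8  9 10 11 12 13 14 15 16 17
dp  0  -  1  -  2  1  1  2  2  1  2  2  2  3  2  2  3  3
(- denotes ∞ / unreachable)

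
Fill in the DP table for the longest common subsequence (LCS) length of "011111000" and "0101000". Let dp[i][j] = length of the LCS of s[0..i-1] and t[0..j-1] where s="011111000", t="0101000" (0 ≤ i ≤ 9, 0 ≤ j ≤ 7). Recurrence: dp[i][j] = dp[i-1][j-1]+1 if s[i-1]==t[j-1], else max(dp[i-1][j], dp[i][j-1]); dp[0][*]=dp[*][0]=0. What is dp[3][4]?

   ''  0  1  0  1  0  0  0
''  0  0  0  0  0  0  0  0
 0  0  1  1  1  1  1  1  1
 1  0  1  2  2  2  2  2  2
 1  0  1  2  2  3  3  3  3
 1  0  1  2  2  3  3  3  3
 1  0  1  2  2  3  3  3  3
 1  0  1  2  2  3  3  3  3
 0  0  1  2  3  3  4  4  4
 0  0  1  2  3  3  4  5  5
 0  0  1  2  3  3  4  5  6

3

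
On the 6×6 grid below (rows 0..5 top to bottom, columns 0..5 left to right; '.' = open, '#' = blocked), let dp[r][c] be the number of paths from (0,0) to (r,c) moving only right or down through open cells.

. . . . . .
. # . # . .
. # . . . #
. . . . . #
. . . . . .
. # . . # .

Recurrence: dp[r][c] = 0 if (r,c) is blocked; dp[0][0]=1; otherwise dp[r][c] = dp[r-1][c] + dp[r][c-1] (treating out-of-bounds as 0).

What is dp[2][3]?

r\c   0   1   2   3   4   5
  0   1   1   1   1   1   1
  1   1   0   1   0   1   2
  2   1   0   1   1   2   0
  3   1   1   2   3   5   0
  4   1   2   4   7  12  12
  5   1   0   4  11   0  12

1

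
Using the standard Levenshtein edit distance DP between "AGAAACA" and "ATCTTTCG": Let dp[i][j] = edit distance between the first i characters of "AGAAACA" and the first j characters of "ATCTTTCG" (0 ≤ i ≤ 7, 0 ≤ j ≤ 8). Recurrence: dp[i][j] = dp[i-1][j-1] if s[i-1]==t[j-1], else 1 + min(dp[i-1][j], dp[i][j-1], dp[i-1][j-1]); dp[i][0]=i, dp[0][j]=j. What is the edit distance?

6

   ''  A  T  C  T  T  T  C  G
''  0  1  2  3  4  5  6  7  8
 A  1  0  1  2  3  4  5  6  7
 G  2  1  1  2  3  4  5  6  6
 A  3  2  2  2  3  4  5  6  7
 A  4  3  3  3  3  4  5  6  7
 A  5  4  4  4  4  4  5  6  7
 C  6  5  5  4  5  5  5  5  6
 A  7  6  6  5  5  6  6  6  6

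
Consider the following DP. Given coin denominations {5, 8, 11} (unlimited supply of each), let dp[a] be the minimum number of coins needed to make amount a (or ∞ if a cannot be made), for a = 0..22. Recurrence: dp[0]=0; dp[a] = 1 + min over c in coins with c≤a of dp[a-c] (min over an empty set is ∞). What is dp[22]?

 a  0  1  2  3  4  5  6  7  8  9 10 11 12 13 14 15 16 17 18 19 20 21 22
dp  0  -  -  -  -  1  -  -  1  -  2  1  -  2  -  3  2  -  3  2  4  3  2
(- denotes ∞ / unreachable)

2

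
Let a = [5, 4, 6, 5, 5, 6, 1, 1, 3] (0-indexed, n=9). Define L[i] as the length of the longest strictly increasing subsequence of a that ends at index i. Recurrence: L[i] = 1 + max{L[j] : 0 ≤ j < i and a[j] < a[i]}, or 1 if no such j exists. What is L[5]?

3

   i    0    1    2    3    4    5    6    7    8
a[i]    5    4    6    5    5    6    1    1    3
L[i]    1    1    2    2    2    3    1    1    2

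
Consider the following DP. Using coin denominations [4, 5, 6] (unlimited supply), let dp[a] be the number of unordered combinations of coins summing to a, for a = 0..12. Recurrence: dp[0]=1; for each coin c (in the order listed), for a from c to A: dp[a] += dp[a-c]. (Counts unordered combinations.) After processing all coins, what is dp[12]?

after  coin     0     1     2     3     4     5     6     7     8     9    10    11    12
          4     1     0     0     0     1     0     0     0     1     0     0     0     1
          5     1     0     0     0     1     1     0     0     1     1     1     0     1
          6     1     0     0     0     1     1     1     0     1     1     2     1     2

2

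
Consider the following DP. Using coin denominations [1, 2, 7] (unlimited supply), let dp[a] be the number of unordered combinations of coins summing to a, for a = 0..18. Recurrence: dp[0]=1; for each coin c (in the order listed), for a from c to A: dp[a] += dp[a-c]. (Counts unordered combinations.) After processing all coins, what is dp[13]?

after  coin     0     1     2     3     4     5     6     7     8     9    10    11    12    13    14    15    16    17    18
          1     1     1     1     1     1     1     1     1     1     1     1     1     1     1     1     1     1     1     1
          2     1     1     2     2     3     3     4     4     5     5     6     6     7     7     8     8     9     9    10
          7     1     1     2     2     3     3     4     5     6     7     8     9    10    11    13    14    16    17    19

11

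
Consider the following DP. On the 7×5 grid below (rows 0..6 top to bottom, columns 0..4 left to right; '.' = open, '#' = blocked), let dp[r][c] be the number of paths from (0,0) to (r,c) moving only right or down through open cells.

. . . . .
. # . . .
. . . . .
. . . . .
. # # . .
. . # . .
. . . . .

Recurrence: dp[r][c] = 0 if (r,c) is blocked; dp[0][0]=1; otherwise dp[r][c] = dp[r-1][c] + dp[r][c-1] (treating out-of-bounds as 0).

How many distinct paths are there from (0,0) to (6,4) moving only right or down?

41

r\c   0   1   2   3   4
  0   1   1   1   1   1
  1   1   0   1   2   3
  2   1   1   2   4   7
  3   1   2   4   8  15
  4   1   0   0   8  23
  5   1   1   0   8  31
  6   1   2   2  10  41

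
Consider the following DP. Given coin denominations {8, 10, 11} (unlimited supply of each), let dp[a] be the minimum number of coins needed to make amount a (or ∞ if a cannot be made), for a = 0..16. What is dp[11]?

 a  0  1  2  3  4  5  6  7  8  9 10 11 12 13 14 15 16
dp  0  -  -  -  -  -  -  -  1  -  1  1  -  -  -  -  2
(- denotes ∞ / unreachable)

1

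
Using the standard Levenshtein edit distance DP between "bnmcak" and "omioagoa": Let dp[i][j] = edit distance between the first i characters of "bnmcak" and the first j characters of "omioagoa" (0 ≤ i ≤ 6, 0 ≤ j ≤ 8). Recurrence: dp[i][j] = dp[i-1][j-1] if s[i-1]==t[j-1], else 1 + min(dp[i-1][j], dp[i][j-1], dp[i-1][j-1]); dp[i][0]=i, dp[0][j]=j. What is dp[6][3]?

5

   ''  o  m  i  o  a  g  o  a
''  0  1  2  3  4  5  6  7  8
 b  1  1  2  3  4  5  6  7  8
 n  2  2  2  3  4  5  6  7  8
 m  3  3  2  3  4  5  6  7  8
 c  4  4  3  3  4  5  6  7  8
 a  5  5  4  4  4  4  5  6  7
 k  6  6  5  5  5  5  5  6  7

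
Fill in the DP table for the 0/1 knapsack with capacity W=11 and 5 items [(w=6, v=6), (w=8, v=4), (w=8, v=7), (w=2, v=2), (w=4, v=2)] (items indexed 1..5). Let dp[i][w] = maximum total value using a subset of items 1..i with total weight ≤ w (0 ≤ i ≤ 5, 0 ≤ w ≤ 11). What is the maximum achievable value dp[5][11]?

i\w   0   1   2   3   4   5   6   7   8   9  10  11
  0   0   0   0   0   0   0   0   0   0   0   0   0
  1   0   0   0   0   0   0   6   6   6   6   6   6
  2   0   0   0   0   0   0   6   6   6   6   6   6
  3   0   0   0   0   0   0   6   6   7   7   7   7
  4   0   0   2   2   2   2   6   6   8   8   9   9
  5   0   0   2   2   2   2   6   6   8   8   9   9

9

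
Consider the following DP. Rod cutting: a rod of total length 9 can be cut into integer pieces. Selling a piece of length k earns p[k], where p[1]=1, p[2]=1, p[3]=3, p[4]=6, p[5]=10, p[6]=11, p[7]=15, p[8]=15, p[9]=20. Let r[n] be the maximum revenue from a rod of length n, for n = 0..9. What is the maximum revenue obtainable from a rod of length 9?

   n    0    1    2    3    4    5    6    7    8    9
r[n]    0    1    2    3    6   10   11   15   16   20

20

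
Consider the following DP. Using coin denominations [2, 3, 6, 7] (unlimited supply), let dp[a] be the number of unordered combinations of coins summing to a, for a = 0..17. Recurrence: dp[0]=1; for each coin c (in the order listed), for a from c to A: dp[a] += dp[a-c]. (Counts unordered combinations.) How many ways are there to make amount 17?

after  coin     0     1     2     3     4     5     6     7     8     9    10    11    12    13    14    15    16    17
          2     1     0     1     0     1     0     1     0     1     0     1     0     1     0     1     0     1     0
          3     1     0     1     1     1     1     2     1     2     2     2     2     3     2     3     3     3     3
          6     1     0     1     1     1     1     3     1     3     3     3     3     6     3     6     6     6     6
          7     1     0     1     1     1     1     3     2     3     4     4     4     7     6     8     9    10    10

10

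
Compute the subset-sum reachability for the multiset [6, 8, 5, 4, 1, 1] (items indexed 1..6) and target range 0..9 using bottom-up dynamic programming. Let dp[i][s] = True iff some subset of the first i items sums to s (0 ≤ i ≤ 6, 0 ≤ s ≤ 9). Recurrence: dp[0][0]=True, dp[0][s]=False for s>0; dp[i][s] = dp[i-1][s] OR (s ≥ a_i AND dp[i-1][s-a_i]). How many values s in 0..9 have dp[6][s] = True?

9

i\s   0   1   2   3   4   5   6   7   8   9
  0   T   F   F   F   F   F   F   F   F   F
  1   T   F   F   F   F   F   T   F   F   F
  2   T   F   F   F   F   F   T   F   T   F
  3   T   F   F   F   F   T   T   F   T   F
  4   T   F   F   F   T   T   T   F   T   T
  5   T   T   F   F   T   T   T   T   T   T
  6   T   T   T   F   T   T   T   T   T   T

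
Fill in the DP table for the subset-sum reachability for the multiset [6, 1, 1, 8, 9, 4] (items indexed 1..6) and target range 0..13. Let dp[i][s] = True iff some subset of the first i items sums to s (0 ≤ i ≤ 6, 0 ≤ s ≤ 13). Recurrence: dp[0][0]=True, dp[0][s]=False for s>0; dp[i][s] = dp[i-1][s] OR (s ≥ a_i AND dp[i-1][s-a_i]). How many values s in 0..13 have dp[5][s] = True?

i\s   0   1   2   3   4   5   6   7   8   9  10  11  12  13
  0   T   F   F   F   F   F   F   F   F   F   F   F   F   F
  1   T   F   F   F   F   F   T   F   F   F   F   F   F   F
  2   T   T   F   F   F   F   T   T   F   F   F   F   F   F
  3   T   T   T   F   F   F   T   T   T   F   F   F   F   F
  4   T   T   T   F   F   F   T   T   T   T   T   F   F   F
  5   T   T   T   F   F   F   T   T   T   T   T   T   F   F
  6   T   T   T   F   T   T   T   T   T   T   T   T   T   T

9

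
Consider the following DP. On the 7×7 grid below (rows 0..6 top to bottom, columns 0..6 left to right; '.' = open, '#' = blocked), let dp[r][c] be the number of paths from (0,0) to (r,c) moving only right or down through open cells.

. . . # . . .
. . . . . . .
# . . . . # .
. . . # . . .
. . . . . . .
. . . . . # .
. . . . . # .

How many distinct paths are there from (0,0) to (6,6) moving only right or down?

45

r\c   0   1   2   3   4   5   6
  0   1   1   1   0   0   0   0
  1   1   2   3   3   3   3   3
  2   0   2   5   8  11   0   3
  3   0   2   7   0  11  11  14
  4   0   2   9   9  20  31  45
  5   0   2  11  20  40   0  45
  6   0   2  13  33  73   0  45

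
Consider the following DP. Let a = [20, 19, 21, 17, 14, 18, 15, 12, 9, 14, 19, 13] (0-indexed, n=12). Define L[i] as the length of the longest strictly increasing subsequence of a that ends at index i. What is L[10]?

3

   i    0    1    2    3    4    5    6    7    8    9   10   11
a[i]   20   19   21   17   14   18   15   12    9   14   19   13
L[i]    1    1    2    1    1    2    2    1    1    2    3    2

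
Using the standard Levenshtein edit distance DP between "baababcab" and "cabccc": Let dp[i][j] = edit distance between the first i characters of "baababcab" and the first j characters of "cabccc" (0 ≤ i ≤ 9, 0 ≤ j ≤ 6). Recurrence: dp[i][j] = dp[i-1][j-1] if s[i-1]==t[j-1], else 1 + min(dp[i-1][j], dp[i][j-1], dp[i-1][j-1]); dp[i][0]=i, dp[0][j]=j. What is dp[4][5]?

4

   ''  c  a  b  c  c  c
''  0  1  2  3  4  5  6
 b  1  1  2  2  3  4  5
 a  2  2  1  2  3  4  5
 a  3  3  2  2  3  4  5
 b  4  4  3  2  3  4  5
 a  5  5  4  3  3  4  5
 b  6  6  5  4  4  4  5
 c  7  6  6  5  4  4  4
 a  8  7  6  6  5  5  5
 b  9  8  7  6  6  6  6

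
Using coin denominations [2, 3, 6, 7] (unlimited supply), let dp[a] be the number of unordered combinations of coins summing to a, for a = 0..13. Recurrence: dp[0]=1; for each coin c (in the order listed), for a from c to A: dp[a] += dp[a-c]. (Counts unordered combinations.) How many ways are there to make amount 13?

after  coin     0     1     2     3     4     5     6     7     8     9    10    11    12    13
          2     1     0     1     0     1     0     1     0     1     0     1     0     1     0
          3     1     0     1     1     1     1     2     1     2     2     2     2     3     2
          6     1     0     1     1     1     1     3     1     3     3     3     3     6     3
          7     1     0     1     1     1     1     3     2     3     4     4     4     7     6

6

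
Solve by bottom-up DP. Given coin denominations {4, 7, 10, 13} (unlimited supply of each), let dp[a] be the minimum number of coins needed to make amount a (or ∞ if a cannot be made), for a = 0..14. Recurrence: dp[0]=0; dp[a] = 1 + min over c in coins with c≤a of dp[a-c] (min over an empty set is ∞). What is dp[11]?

2

 a  0  1  2  3  4  5  6  7  8  9 10 11 12 13 14
dp  0  -  -  -  1  -  -  1  2  -  1  2  3  1  2
(- denotes ∞ / unreachable)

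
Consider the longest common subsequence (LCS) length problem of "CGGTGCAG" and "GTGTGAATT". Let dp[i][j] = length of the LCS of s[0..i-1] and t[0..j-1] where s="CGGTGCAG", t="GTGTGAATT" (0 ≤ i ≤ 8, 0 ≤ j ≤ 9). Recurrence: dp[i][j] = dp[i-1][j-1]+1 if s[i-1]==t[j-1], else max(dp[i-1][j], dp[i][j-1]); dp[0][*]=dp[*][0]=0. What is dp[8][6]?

   ''  G  T  G  T  G  A  A  T  T
''  0  0  0  0  0  0  0  0  0  0
 C  0  0  0  0  0  0  0  0  0  0
 G  0  1  1  1  1  1  1  1  1  1
 G  0  1  1  2  2  2  2  2  2  2
 T  0  1  2  2  3  3  3  3  3  3
 G  0  1  2  3  3  4  4  4  4  4
 C  0  1  2  3  3  4  4  4  4  4
 A  0  1  2  3  3  4  5  5  5  5
 G  0  1  2  3  3  4  5  5  5  5

5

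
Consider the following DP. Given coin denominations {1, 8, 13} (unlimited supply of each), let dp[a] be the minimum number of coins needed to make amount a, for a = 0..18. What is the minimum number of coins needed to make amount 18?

4

 a  0  1  2  3  4  5  6  7  8  9 10 11 12 13 14 15 16 17 18
dp  0  1  2  3  4  5  6  7  1  2  3  4  5  1  2  3  2  3  4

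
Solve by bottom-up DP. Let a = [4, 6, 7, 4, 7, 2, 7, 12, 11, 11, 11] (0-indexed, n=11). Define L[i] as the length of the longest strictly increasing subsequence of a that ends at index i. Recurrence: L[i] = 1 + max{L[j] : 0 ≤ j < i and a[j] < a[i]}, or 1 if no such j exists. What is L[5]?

1

   i    0    1    2    3    4    5    6    7    8    9   10
a[i]    4    6    7    4    7    2    7   12   11   11   11
L[i]    1    2    3    1    3    1    3    4    4    4    4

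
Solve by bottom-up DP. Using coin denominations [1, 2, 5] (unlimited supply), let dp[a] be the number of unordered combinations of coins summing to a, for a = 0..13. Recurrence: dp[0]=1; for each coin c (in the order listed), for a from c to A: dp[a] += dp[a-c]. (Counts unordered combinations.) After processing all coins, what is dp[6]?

after  coin     0     1     2     3     4     5     6     7     8     9    10    11    12    13
          1     1     1     1     1     1     1     1     1     1     1     1     1     1     1
          2     1     1     2     2     3     3     4     4     5     5     6     6     7     7
          5     1     1     2     2     3     4     5     6     7     8    10    11    13    14

5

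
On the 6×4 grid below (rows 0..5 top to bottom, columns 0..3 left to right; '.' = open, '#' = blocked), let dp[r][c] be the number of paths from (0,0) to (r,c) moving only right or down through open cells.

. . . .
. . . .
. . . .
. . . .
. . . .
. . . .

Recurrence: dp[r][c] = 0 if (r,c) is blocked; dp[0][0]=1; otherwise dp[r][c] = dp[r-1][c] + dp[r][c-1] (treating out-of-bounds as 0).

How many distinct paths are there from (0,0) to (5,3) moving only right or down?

56

r\c   0   1   2   3
  0   1   1   1   1
  1   1   2   3   4
  2   1   3   6  10
  3   1   4  10  20
  4   1   5  15  35
  5   1   6  21  56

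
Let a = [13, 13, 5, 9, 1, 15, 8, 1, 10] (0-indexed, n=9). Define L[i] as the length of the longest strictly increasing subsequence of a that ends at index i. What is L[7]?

1

   i    0    1    2    3    4    5    6    7    8
a[i]   13   13    5    9    1   15    8    1   10
L[i]    1    1    1    2    1    3    2    1    3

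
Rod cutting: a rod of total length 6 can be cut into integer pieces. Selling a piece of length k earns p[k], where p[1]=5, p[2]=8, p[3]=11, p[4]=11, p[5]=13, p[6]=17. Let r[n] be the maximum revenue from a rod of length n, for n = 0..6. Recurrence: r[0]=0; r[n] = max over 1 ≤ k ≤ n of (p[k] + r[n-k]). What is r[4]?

   n    0    1    2    3    4    5    6
r[n]    0    5   10   15   20   25   30

20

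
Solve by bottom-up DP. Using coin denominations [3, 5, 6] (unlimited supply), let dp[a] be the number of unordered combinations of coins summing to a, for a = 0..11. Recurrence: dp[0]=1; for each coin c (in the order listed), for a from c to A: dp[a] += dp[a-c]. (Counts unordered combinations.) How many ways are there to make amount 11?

after  coin     0     1     2     3     4     5     6     7     8     9    10    11
          3     1     0     0     1     0     0     1     0     0     1     0     0
          5     1     0     0     1     0     1     1     0     1     1     1     1
          6     1     0     0     1     0     1     2     0     1     2     1     2

2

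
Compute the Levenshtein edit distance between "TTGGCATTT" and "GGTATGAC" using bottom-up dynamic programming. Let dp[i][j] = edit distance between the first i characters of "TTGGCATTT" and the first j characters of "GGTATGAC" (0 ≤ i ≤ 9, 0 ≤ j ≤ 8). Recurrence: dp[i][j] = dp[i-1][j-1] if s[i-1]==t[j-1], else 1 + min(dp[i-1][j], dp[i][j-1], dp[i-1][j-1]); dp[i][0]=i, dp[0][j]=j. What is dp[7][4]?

4

   ''  G  G  T  A  T  G  A  C
''  0  1  2  3  4  5  6  7  8
 T  1  1  2  2  3  4  5  6  7
 T  2  2  2  2  3  3  4  5  6
 G  3  2  2  3  3  4  3  4  5
 G  4  3  2  3  4  4  4  4  5
 C  5  4  3  3  4  5  5  5  4
 A  6  5  4  4  3  4  5  5  5
 T  7  6  5  4  4  3  4  5  6
 T  8  7  6  5  5  4  4  5  6
 T  9  8  7  6  6  5  5  5  6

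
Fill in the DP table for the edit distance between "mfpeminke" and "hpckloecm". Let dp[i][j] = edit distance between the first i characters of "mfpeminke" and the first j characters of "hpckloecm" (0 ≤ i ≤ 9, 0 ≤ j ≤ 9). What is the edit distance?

   ''  h  p  c  k  l  o  e  c  m
''  0  1  2  3  4  5  6  7  8  9
 m  1  1  2  3  4  5  6  7  8  8
 f  2  2  2  3  4  5  6  7  8  9
 p  3  3  2  3  4  5  6  7  8  9
 e  4  4  3  3  4  5  6  6  7  8
 m  5  5  4  4  4  5  6  7  7  7
 i  6  6  5  5  5  5  6  7  8  8
 n  7  7  6  6  6  6  6  7  8  9
 k  8  8  7  7  6  7  7  7  8  9
 e  9  9  8  8  7  7  8  7  8  9

9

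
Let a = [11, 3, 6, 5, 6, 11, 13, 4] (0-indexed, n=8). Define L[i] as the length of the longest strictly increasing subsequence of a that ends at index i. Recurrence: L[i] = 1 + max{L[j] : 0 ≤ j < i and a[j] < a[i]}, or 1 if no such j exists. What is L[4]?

3

   i    0    1    2    3    4    5    6    7
a[i]   11    3    6    5    6   11   13    4
L[i]    1    1    2    2    3    4    5    2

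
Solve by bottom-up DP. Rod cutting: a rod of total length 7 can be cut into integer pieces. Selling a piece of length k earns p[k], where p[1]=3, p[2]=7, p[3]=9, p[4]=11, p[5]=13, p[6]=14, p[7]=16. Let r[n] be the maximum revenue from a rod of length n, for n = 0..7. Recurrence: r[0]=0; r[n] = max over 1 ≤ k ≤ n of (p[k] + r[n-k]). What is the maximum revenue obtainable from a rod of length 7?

   n    0    1    2    3    4    5    6    7
r[n]    0    3    7   10   14   17   21   24

24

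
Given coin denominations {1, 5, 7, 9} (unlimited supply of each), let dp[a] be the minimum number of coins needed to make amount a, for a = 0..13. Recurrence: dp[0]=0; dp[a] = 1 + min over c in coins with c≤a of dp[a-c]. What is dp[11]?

 a  0  1  2  3  4  5  6  7  8  9 10 11 12 13
dp  0  1  2  3  4  1  2  1  2  1  2  3  2  3

3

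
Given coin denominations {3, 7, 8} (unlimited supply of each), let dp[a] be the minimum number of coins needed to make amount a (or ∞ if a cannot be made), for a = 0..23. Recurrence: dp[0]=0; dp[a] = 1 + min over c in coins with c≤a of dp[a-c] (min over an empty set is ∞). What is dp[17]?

3

 a  0  1  2  3  4  5  6  7  8  9 10 11 12 13 14 15 16 17 18 19 20 21 22 23
dp  0  -  -  1  -  -  2  1  1  3  2  2  4  3  2  2  2  3  3  3  4  3  3  3
(- denotes ∞ / unreachable)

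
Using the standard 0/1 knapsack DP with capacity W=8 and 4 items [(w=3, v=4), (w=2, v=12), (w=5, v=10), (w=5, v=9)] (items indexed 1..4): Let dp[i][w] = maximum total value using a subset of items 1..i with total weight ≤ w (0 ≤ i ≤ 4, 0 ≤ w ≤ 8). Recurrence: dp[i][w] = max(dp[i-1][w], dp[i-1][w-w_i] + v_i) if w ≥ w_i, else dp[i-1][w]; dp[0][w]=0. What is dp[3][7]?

i\w   0   1   2   3   4   5   6   7   8
  0   0   0   0   0   0   0   0   0   0
  1   0   0   0   4   4   4   4   4   4
  2   0   0  12  12  12  16  16  16  16
  3   0   0  12  12  12  16  16  22  22
  4   0   0  12  12  12  16  16  22  22

22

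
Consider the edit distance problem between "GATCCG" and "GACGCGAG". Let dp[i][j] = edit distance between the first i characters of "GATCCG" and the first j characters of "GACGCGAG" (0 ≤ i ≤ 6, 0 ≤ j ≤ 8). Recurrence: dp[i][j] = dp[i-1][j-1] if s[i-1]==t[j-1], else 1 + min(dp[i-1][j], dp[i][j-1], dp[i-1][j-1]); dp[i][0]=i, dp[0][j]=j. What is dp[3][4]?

   ''  G  A  C  G  C  G  A  G
''  0  1  2  3  4  5  6  7  8
 G  1  0  1  2  3  4  5  6  7
 A  2  1  0  1  2  3  4  5  6
 T  3  2  1  1  2  3  4  5  6
 C  4  3  2  1  2  2  3  4  5
 C  5  4  3  2  2  2  3  4  5
 G  6  5  4  3  2  3  2  3  4

2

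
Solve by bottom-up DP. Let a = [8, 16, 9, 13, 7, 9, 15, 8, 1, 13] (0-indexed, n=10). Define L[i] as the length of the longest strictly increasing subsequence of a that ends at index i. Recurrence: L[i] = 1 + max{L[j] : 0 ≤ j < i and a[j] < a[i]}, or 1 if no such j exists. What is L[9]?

   i    0    1    2    3    4    5    6    7    8    9
a[i]    8   16    9   13    7    9   15    8    1   13
L[i]    1    2    2    3    1    2    4    2    1    3

3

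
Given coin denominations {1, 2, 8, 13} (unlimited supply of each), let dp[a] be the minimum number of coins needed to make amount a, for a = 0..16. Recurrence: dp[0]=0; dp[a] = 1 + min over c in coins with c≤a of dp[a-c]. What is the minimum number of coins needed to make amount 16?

2

 a  0  1  2  3  4  5  6  7  8  9 10 11 12 13 14 15 16
dp  0  1  1  2  2  3  3  4  1  2  2  3  3  1  2  2  2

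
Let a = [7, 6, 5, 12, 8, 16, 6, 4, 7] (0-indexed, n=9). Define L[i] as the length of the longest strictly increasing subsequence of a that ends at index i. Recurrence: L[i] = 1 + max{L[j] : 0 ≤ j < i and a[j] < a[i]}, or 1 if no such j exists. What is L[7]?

   i    0    1    2    3    4    5    6    7    8
a[i]    7    6    5   12    8   16    6    4    7
L[i]    1    1    1    2    2    3    2    1    3

1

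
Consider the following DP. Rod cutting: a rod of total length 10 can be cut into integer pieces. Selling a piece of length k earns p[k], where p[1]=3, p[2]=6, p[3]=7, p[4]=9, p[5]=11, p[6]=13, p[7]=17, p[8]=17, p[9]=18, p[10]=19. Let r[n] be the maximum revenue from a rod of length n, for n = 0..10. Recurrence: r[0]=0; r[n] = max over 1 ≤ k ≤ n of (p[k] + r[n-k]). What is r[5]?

   n    0    1    2    3    4    5    6    7    8    9   10
r[n]    0    3    6    9   12   15   18   21   24   27   30

15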